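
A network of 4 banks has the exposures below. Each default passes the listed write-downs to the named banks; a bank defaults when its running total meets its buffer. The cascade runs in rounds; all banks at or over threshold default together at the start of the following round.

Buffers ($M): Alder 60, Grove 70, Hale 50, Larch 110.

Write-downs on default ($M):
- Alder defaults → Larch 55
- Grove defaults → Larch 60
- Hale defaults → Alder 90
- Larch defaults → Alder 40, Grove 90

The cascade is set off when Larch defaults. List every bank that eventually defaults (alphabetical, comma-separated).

Round 1 — Larch defaults (initial).
  Alder: +40 → 40 < 60
  Grove: +90 → 90 ≥ 70
Round 2 — Grove defaults.
No further defaults.

Grove, Larch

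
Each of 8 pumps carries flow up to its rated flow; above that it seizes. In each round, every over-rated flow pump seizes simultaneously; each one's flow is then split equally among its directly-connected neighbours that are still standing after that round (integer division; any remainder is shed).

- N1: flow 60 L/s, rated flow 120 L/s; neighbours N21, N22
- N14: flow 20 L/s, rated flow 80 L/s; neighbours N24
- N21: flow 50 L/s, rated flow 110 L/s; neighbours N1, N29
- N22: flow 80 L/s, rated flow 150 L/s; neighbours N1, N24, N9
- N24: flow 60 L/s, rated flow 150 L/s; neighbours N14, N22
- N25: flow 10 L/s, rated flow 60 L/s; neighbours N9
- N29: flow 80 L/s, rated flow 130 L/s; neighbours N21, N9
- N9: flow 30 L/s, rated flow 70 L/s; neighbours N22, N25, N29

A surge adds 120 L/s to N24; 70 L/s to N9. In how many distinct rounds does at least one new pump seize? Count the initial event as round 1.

Round 1 — N24 at 180 > 150; N9 at 100 > 70. N24, N9 seize.
  N24 sheds 180 L/s to N14, N22: 90 each.
    N14: 20+90 = 110 > 80
    N22: 80+90 = 170 > 150
  N9 sheds 100 L/s to N22, N25, N29: 33 each (1 lost).
    N22: 170+33 = 203 > 150
    N25: 10+33 = 43 ≤ 60
    N29: 80+33 = 113 ≤ 130
Round 2 — N14, N22 seize.
  N14 sheds 110 L/s: no online neighbours, lost.
  N22 sheds 203 L/s to N1: 203 each.
    N1: 60+203 = 263 > 120
Round 3 — N1 seizes.
  N1 sheds 263 L/s to N21: 263 each.
    N21: 50+263 = 313 > 110
Round 4 — N21 seizes.
  N21 sheds 313 L/s to N29: 313 each.
    N29: 113+313 = 426 > 130
Round 5 — N29 seizes.
  N29 sheds 426 L/s: no online neighbours, lost.
No further seizures.

5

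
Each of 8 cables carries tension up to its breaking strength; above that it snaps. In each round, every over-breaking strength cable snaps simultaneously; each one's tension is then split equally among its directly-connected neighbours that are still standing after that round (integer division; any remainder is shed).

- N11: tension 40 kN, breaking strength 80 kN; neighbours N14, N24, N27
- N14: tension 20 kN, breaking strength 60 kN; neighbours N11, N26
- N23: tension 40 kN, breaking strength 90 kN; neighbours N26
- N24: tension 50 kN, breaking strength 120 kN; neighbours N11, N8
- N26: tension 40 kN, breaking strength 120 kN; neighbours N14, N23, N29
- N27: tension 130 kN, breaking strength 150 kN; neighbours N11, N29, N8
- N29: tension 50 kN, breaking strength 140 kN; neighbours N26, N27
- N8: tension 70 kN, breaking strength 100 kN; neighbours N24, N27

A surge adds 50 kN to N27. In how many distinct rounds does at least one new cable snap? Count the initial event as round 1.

Round 1 — N27 at 180 > 150. N27 snaps.
  N27 sheds 180 kN to N11, N29, N8: 60 each.
    N11: 40+60 = 100 > 80
    N29: 50+60 = 110 ≤ 140
    N8: 70+60 = 130 > 100
Round 2 — N11, N8 snap.
  N11 sheds 100 kN to N14, N24: 50 each.
    N14: 20+50 = 70 > 60
    N24: 50+50 = 100 ≤ 120
  N8 sheds 130 kN to N24: 130 each.
    N24: 100+130 = 230 > 120
Round 3 — N14, N24 snap.
  N14 sheds 70 kN to N26: 70 each.
    N26: 40+70 = 110 ≤ 120
  N24 sheds 230 kN: no online neighbours, lost.
No further breaks.

3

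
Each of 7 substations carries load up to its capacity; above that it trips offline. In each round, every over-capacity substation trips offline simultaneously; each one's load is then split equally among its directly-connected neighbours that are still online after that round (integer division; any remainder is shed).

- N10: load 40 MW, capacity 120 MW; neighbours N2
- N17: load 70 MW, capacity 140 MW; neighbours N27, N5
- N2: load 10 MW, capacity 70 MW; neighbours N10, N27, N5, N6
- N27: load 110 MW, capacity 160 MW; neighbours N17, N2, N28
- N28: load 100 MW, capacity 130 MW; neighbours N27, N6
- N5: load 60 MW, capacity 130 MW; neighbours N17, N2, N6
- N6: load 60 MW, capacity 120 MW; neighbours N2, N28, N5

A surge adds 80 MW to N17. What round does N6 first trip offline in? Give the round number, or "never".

3

Round 1 — N17 at 150 > 140. N17 trips offline.
  N17 sheds 150 MW to N27, N5: 75 each.
    N27: 110+75 = 185 > 160
    N5: 60+75 = 135 > 130
Round 2 — N27, N5 trip offline.
  N27 sheds 185 MW to N2, N28: 92 each (1 lost).
    N2: 10+92 = 102 > 70
    N28: 100+92 = 192 > 130
  N5 sheds 135 MW to N2, N6: 67 each (1 lost).
    N2: 102+67 = 169 > 70
    N6: 60+67 = 127 > 120
Round 3 — N2, N28, N6 trip offline.
  N2 sheds 169 MW to N10: 169 each.
    N10: 40+169 = 209 > 120
  N28 sheds 192 MW: no online neighbours, lost.
  N6 sheds 127 MW: no online neighbours, lost.
Round 4 — N10 trips offline.
  N10 sheds 209 MW: no online neighbours, lost.
No further trips.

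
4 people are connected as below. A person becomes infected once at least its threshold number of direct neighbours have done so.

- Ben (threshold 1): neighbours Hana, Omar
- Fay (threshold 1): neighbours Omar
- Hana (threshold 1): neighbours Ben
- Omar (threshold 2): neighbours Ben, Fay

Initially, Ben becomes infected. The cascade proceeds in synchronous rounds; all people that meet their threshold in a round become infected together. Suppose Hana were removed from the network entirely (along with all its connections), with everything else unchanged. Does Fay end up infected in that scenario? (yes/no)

With Hana removed:
Round 1 — Ben becomes infected (initial).
Round 2 — no new infections; cascade stops.

no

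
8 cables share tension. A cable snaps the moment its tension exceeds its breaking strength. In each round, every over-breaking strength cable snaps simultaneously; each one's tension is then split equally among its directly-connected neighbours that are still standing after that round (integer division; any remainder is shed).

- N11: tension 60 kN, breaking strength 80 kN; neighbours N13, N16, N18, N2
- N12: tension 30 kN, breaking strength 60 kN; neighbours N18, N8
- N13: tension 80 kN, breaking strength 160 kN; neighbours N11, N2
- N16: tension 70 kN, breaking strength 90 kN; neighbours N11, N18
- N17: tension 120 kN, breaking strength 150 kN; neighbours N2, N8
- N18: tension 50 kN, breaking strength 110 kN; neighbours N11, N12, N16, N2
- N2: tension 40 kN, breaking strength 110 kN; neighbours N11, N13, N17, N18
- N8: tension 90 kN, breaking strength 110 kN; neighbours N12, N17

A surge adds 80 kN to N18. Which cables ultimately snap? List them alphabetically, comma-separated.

Round 1 — N18 at 130 > 110. N18 snaps.
  N18 sheds 130 kN to N11, N12, N16, N2: 32 each (2 lost).
    N11: 60+32 = 92 > 80
    N12: 30+32 = 62 > 60
    N16: 70+32 = 102 > 90
    N2: 40+32 = 72 ≤ 110
Round 2 — N11, N12, N16 snap.
  N11 sheds 92 kN to N13, N2: 46 each.
    N13: 80+46 = 126 ≤ 160
    N2: 72+46 = 118 > 110
  N12 sheds 62 kN to N8: 62 each.
    N8: 90+62 = 152 > 110
  N16 sheds 102 kN: no online neighbours, lost.
Round 3 — N2, N8 snap.
  N2 sheds 118 kN to N13, N17: 59 each.
    N13: 126+59 = 185 > 160
    N17: 120+59 = 179 > 150
  N8 sheds 152 kN to N17: 152 each.
    N17: 179+152 = 331 > 150
Round 4 — N13, N17 snap.
  N13 sheds 185 kN: no online neighbours, lost.
  N17 sheds 331 kN: no online neighbours, lost.
No further breaks.

N11, N12, N13, N16, N17, N18, N2, N8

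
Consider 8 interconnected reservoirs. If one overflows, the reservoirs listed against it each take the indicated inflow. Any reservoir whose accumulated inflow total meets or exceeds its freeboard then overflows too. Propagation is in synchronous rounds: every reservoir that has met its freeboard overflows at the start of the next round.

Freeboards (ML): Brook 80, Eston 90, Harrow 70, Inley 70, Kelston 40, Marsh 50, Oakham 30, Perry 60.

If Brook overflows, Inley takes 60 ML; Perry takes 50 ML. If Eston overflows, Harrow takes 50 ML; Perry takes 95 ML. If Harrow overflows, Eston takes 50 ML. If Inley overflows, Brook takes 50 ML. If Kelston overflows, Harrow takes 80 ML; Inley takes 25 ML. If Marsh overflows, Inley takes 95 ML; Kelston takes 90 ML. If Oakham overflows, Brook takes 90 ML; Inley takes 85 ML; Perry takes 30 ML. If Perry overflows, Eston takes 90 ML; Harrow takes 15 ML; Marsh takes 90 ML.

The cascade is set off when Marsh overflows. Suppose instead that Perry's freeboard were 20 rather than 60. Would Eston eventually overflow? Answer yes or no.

no

With Perry's freeboard at 20:
Round 1 — Marsh overflows (initial).
  Inley: +95 → 95 ≥ 70
  Kelston: +90 → 90 ≥ 40
Round 2 — Inley, Kelston overflow.
  Brook: +50 → 50 < 80
  Harrow: +80 → 80 ≥ 70
Round 3 — Harrow overflows.
  Eston: +50 → 50 < 90
No further overflows.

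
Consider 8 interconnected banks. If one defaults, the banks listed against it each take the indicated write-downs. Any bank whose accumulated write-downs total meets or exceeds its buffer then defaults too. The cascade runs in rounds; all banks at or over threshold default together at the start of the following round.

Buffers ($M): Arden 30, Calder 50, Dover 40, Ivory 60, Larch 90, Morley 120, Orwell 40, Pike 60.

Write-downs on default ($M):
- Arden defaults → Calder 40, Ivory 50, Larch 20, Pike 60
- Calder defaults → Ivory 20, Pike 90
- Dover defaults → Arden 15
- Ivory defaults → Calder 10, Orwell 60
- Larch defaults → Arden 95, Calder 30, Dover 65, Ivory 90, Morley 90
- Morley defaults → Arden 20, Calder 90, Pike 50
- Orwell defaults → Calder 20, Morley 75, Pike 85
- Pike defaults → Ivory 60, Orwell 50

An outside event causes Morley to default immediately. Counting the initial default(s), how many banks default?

5

Round 1 — Morley defaults (initial).
  Arden: +20 → 20 < 30
  Calder: +90 → 90 ≥ 50
  Pike: +50 → 50 < 60
Round 2 — Calder defaults.
  Ivory: +20 → 20 < 60
  Pike: +90 → 140 ≥ 60
Round 3 — Pike defaults.
  Ivory: +60 → 80 ≥ 60
  Orwell: +50 → 50 ≥ 40
Round 4 — Ivory, Orwell default.
No further defaults.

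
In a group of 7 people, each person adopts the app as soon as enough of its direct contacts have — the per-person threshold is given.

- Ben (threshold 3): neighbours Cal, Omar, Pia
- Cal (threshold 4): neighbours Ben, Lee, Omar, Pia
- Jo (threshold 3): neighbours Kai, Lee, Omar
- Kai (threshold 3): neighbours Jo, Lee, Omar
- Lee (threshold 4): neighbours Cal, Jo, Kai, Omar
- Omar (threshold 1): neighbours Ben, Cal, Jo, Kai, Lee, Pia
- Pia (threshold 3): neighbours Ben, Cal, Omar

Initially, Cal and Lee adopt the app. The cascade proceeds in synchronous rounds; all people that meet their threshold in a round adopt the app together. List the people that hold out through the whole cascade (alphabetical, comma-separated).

Ben, Jo, Kai, Pia

Round 1 — Cal, Lee adopt the app (initial).
Round 2 — checking thresholds:
  Ben: 1 of 3 neighbours < 3, not yet.
  Jo: 1 of 3 neighbours < 3, not yet.
  Kai: 1 of 3 neighbours < 3, not yet.
  Omar: 2 of 6 neighbours ≥ 1, adopts the app.
  Pia: 1 of 3 neighbours < 3, not yet.
Round 3 — no new adoptions; cascade stops.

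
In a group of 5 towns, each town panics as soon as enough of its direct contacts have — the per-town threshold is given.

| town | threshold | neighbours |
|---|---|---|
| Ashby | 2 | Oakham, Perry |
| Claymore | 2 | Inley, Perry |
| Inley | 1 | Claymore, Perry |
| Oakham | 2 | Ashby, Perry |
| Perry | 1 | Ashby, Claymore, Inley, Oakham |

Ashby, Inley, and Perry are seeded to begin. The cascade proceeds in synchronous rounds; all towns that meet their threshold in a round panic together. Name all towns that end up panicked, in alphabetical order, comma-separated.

Round 1 — Ashby, Inley, Perry panic (initial).
Round 2 — checking thresholds:
  Claymore: 2 of 2 neighbours ≥ 2, panics.
  Oakham: 2 of 2 neighbours ≥ 2, panics.
Round 3 — no new panics; cascade stops.

Ashby, Claymore, Inley, Oakham, Perry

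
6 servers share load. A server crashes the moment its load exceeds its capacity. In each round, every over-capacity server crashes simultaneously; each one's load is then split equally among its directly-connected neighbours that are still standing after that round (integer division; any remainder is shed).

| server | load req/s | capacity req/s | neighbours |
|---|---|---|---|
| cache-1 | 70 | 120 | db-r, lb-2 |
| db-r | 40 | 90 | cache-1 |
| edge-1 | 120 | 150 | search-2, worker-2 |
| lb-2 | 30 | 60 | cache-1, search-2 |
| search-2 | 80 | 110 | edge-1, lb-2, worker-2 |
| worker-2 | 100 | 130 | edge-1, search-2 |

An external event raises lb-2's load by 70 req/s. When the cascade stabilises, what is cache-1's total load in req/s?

Round 1 — lb-2 at 100 > 60. lb-2 crashes.
  lb-2 sheds 100 req/s to cache-1, search-2: 50 each.
    cache-1: 70+50 = 120 ≤ 120
    search-2: 80+50 = 130 > 110
Round 2 — search-2 crashes.
  search-2 sheds 130 req/s to edge-1, worker-2: 65 each.
    edge-1: 120+65 = 185 > 150
    worker-2: 100+65 = 165 > 130
Round 3 — edge-1, worker-2 crash.
  edge-1 sheds 185 req/s: no online neighbours, lost.
  worker-2 sheds 165 req/s: no online neighbours, lost.
No further crashes.

120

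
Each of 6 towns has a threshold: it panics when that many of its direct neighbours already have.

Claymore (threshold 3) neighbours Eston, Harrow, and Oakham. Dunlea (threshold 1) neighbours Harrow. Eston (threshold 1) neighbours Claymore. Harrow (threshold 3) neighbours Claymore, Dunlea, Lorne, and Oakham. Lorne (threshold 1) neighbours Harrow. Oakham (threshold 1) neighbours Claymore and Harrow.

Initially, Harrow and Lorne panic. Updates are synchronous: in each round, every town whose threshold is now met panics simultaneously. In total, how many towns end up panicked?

Round 1 — Harrow, Lorne panic (initial).
Round 2 — checking thresholds:
  Claymore: 1 of 3 neighbours < 3, below threshold.
  Dunlea: 1 of 1 neighbours ≥ 1, panics.
  Oakham: 1 of 2 neighbours ≥ 1, panics.
Round 3 — no new panics; cascade stops.

4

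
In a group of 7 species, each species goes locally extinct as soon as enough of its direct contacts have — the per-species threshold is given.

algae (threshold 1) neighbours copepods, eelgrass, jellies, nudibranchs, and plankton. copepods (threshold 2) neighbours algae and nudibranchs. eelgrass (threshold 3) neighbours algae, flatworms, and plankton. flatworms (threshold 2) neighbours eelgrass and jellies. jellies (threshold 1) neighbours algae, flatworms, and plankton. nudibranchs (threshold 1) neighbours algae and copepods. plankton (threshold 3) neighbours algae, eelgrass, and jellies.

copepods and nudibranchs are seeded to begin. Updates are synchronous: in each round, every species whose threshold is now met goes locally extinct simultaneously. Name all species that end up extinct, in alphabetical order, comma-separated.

Round 1 — copepods, nudibranchs go locally extinct (initial).
Round 2 — checking thresholds:
  algae: 2 of 5 neighbours ≥ 1, goes locally extinct.
Round 3 — checking thresholds:
  eelgrass: 1 of 3 neighbours < 3, not yet.
  jellies: 1 of 3 neighbours ≥ 1, goes locally extinct.
  plankton: 1 of 3 neighbours < 3, not yet.
Round 4 — no new extinctions; cascade stops.

algae, copepods, jellies, nudibranchs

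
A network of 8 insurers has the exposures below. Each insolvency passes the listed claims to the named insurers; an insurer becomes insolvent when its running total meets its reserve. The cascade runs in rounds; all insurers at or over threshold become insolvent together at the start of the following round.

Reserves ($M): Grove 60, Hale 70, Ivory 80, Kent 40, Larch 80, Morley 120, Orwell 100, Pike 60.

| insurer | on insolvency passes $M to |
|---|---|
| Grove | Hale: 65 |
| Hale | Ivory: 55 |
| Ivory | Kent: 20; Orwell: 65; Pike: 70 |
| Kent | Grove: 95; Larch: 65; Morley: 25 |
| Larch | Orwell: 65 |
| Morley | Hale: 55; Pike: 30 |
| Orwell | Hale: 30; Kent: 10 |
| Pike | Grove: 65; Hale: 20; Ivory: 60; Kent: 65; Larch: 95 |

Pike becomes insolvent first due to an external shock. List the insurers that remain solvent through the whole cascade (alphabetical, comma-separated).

Morley

Round 1 — Pike becomes insolvent (initial).
  Grove: +65 → 65 ≥ 60
  Hale: +20 → 20 < 70
  Ivory: +60 → 60 < 80
  Kent: +65 → 65 ≥ 40
  Larch: +95 → 95 ≥ 80
Round 2 — Grove, Kent, Larch become insolvent.
  Hale: +65 → 85 ≥ 70
  Morley: +25 → 25 < 120
  Orwell: +65 → 65 < 100
Round 3 — Hale becomes insolvent.
  Ivory: +55 → 115 ≥ 80
Round 4 — Ivory becomes insolvent.
  Orwell: +65 → 130 ≥ 100
Round 5 — Orwell becomes insolvent.
No further insolvencies.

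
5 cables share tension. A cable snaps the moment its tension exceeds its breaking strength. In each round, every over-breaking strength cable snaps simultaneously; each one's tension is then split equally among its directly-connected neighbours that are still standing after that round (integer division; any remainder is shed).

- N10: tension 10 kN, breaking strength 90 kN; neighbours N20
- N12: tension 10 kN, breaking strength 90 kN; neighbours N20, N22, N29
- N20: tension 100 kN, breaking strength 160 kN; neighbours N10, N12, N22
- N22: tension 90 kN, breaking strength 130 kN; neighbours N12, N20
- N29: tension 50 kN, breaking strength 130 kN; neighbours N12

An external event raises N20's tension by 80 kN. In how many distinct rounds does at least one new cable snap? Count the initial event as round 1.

4

Round 1 — N20 at 180 > 160. N20 snaps.
  N20 sheds 180 kN to N10, N12, N22: 60 each.
    N10: 10+60 = 70 ≤ 90
    N12: 10+60 = 70 ≤ 90
    N22: 90+60 = 150 > 130
Round 2 — N22 snaps.
  N22 sheds 150 kN to N12: 150 each.
    N12: 70+150 = 220 > 90
Round 3 — N12 snaps.
  N12 sheds 220 kN to N29: 220 each.
    N29: 50+220 = 270 > 130
Round 4 — N29 snaps.
  N29 sheds 270 kN: no online neighbours, lost.
No further breaks.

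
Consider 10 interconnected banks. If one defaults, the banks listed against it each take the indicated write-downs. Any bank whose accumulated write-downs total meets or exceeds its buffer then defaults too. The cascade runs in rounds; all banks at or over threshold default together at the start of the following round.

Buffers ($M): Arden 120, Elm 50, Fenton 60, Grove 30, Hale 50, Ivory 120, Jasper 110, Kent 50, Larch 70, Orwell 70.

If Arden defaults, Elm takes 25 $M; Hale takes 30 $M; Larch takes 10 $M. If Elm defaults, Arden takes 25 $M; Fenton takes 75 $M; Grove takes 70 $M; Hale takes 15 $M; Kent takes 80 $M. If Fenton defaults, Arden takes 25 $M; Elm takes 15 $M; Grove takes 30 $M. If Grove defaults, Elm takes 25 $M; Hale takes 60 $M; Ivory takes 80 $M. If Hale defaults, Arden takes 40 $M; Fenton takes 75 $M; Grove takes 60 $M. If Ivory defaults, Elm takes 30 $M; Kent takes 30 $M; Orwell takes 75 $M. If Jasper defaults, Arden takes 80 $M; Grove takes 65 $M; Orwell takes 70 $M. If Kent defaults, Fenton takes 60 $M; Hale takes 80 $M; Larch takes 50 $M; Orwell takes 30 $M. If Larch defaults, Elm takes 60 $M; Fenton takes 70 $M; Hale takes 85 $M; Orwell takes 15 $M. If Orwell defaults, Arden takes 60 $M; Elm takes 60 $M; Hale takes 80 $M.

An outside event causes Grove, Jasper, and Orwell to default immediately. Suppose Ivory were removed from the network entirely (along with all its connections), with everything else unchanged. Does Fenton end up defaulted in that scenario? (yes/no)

yes

With Ivory removed:
Round 1 — Grove, Jasper, Orwell default (initial).
  Arden: +80+60 → 140 ≥ 120
  Elm: +25+60 → 85 ≥ 50
  Hale: +60+80 → 140 ≥ 50
Round 2 — Arden, Elm, Hale default.
  Fenton: +75+75 → 150 ≥ 60
  Kent: +80 → 80 ≥ 50
  Larch: +10 → 10 < 70
Round 3 — Fenton, Kent default.
  Larch: +50 → 60 < 70
No further defaults.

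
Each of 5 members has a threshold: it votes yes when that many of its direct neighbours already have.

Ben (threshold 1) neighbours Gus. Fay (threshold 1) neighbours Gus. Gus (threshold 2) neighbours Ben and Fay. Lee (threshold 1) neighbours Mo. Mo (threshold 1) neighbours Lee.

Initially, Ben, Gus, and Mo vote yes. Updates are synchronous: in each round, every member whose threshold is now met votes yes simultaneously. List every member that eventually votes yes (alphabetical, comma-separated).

Ben, Fay, Gus, Lee, Mo

Round 1 — Ben, Gus, Mo vote yes (initial).
Round 2 — checking thresholds:
  Fay: 1 of 1 neighbours ≥ 1, votes yes.
  Lee: 1 of 1 neighbours ≥ 1, votes yes.
Round 3 — no new yes votes; cascade stops.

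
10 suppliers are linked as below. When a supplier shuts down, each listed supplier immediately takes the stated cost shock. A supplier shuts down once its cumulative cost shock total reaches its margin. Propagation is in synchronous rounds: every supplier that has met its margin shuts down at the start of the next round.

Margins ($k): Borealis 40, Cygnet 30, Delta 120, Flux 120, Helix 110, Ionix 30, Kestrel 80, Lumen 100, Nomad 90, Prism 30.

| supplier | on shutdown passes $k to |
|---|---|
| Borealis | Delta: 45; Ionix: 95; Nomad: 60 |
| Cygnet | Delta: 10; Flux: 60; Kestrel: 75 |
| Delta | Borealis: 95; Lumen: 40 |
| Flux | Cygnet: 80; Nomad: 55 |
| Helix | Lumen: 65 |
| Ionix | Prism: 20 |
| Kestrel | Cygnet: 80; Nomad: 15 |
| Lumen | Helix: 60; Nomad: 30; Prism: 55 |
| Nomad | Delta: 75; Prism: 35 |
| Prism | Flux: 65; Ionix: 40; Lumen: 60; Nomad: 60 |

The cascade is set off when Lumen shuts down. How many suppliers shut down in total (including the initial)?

4

Round 1 — Lumen shuts down (initial).
  Helix: +60 → 60 < 110
  Nomad: +30 → 30 < 90
  Prism: +55 → 55 ≥ 30
Round 2 — Prism shuts down.
  Flux: +65 → 65 < 120
  Ionix: +40 → 40 ≥ 30
  Nomad: +60 → 90 ≥ 90
Round 3 — Ionix, Nomad shut down.
  Delta: +75 → 75 < 120
No further shutdowns.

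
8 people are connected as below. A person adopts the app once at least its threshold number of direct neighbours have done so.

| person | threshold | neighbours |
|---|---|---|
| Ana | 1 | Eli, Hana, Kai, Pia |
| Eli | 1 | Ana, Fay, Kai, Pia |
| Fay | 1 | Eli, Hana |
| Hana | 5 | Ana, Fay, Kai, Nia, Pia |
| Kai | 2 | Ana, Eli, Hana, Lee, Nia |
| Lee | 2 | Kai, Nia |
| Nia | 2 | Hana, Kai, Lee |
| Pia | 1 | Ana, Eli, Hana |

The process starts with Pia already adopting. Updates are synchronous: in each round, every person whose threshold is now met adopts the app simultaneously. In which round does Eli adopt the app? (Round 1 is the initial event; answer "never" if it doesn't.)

2

Round 1 — Pia adopts the app (initial).
Round 2 — checking thresholds:
  Ana: 1 of 4 neighbours ≥ 1, adopts the app.
  Eli: 1 of 4 neighbours ≥ 1, adopts the app.
  Hana: 1 of 5 neighbours < 5, not yet.
Round 3 — checking thresholds:
  Fay: 1 of 2 neighbours ≥ 1, adopts the app.
  Hana: 2 of 5 neighbours < 5, not yet.
  Kai: 2 of 5 neighbours ≥ 2, adopts the app.
Round 4 — no new adoptions; cascade stops.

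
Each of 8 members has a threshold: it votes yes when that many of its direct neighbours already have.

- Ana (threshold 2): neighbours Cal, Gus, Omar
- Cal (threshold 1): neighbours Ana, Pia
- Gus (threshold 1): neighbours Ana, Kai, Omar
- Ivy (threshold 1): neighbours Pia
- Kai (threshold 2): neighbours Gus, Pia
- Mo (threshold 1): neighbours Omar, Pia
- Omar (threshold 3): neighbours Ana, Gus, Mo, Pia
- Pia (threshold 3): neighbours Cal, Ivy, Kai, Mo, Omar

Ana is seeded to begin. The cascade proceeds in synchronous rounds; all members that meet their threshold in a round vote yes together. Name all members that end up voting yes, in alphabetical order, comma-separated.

Ana, Cal, Gus

Round 1 — Ana votes yes (initial).
Round 2 — checking thresholds:
  Cal: 1 of 2 neighbours ≥ 1, votes yes.
  Gus: 1 of 3 neighbours ≥ 1, votes yes.
  Omar: 1 of 4 neighbours < 3, not yet.
Round 3 — no new yes votes; cascade stops.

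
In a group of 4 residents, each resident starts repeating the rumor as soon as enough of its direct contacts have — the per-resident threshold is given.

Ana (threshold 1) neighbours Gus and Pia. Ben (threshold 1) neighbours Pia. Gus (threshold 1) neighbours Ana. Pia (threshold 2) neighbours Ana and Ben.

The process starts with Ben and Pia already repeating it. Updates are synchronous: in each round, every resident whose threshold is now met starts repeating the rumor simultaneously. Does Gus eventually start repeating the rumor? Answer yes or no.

yes

Round 1 — Ben, Pia start repeating the rumor (initial).
Round 2 — checking thresholds:
  Ana: 1 of 2 neighbours ≥ 1, starts repeating the rumor.
Round 3 — checking thresholds:
  Gus: 1 of 1 neighbours ≥ 1, starts repeating the rumor.
Round 4 — no new spreads; cascade stops.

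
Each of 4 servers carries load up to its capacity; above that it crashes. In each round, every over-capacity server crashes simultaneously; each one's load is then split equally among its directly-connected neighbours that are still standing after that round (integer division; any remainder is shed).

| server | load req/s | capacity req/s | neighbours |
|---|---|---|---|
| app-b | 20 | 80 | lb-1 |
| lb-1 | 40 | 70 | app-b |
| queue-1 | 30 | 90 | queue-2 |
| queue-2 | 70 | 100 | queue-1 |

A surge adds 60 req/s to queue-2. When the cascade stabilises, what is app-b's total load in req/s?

Round 1 — queue-2 at 130 > 100. queue-2 crashes.
  queue-2 sheds 130 req/s to queue-1: 130 each.
    queue-1: 30+130 = 160 > 90
Round 2 — queue-1 crashes.
  queue-1 sheds 160 req/s: no online neighbours, lost.
No further crashes.

20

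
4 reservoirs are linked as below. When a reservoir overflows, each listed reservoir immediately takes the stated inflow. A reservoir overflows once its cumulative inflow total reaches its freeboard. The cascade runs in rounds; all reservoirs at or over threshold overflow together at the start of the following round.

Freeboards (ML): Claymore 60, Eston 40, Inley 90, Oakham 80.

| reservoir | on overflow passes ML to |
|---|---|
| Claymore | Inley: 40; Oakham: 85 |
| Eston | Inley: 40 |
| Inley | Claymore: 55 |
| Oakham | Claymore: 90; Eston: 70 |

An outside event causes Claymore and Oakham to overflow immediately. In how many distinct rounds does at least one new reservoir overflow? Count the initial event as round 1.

Round 1 — Claymore, Oakham overflow (initial).
  Eston: +70 → 70 ≥ 40
  Inley: +40 → 40 < 90
Round 2 — Eston overflows.
  Inley: +40 → 80 < 90
No further overflows.

2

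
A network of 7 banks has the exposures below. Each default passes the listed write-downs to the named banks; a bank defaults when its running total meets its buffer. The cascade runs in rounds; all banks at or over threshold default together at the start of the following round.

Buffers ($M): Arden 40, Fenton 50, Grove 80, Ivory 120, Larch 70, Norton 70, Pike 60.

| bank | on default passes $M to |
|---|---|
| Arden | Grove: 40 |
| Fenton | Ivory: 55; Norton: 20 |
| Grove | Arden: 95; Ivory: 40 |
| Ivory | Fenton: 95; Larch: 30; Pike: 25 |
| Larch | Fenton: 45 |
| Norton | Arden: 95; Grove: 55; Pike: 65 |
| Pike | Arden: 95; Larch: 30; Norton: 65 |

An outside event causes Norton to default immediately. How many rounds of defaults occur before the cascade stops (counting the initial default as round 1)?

3

Round 1 — Norton defaults (initial).
  Arden: +95 → 95 ≥ 40
  Grove: +55 → 55 < 80
  Pike: +65 → 65 ≥ 60
Round 2 — Arden, Pike default.
  Grove: +40 → 95 ≥ 80
  Larch: +30 → 30 < 70
Round 3 — Grove defaults.
  Ivory: +40 → 40 < 120
No further defaults.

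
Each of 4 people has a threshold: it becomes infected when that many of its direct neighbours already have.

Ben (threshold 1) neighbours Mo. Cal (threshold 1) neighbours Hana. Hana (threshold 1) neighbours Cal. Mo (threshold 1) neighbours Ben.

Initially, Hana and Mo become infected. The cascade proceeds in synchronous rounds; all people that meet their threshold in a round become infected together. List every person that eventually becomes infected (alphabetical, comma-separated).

Round 1 — Hana, Mo become infected (initial).
Round 2 — checking thresholds:
  Ben: 1 of 1 neighbours ≥ 1, becomes infected.
  Cal: 1 of 1 neighbours ≥ 1, becomes infected.
Round 3 — no new infections; cascade stops.

Ben, Cal, Hana, Mo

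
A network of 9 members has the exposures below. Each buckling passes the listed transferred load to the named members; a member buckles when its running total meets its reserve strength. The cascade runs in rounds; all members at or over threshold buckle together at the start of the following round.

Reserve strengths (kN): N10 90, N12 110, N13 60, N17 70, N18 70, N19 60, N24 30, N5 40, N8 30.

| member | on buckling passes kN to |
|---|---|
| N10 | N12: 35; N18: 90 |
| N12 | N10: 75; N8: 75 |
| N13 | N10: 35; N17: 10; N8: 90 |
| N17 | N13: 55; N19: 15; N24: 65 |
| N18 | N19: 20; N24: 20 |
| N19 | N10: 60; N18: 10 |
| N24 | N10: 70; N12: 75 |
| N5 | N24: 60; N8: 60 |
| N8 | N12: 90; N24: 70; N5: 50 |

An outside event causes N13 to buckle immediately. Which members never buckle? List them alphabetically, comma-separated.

Round 1 — N13 buckles (initial).
  N10: +35 → 35 < 90
  N17: +10 → 10 < 70
  N8: +90 → 90 ≥ 30
Round 2 — N8 buckles.
  N12: +90 → 90 < 110
  N24: +70 → 70 ≥ 30
  N5: +50 → 50 ≥ 40
Round 3 — N24, N5 buckle.
  N10: +70 → 105 ≥ 90
  N12: +75 → 165 ≥ 110
Round 4 — N10, N12 buckle.
  N18: +90 → 90 ≥ 70
Round 5 — N18 buckles.
  N19: +20 → 20 < 60
No further bucklings.

N17, N19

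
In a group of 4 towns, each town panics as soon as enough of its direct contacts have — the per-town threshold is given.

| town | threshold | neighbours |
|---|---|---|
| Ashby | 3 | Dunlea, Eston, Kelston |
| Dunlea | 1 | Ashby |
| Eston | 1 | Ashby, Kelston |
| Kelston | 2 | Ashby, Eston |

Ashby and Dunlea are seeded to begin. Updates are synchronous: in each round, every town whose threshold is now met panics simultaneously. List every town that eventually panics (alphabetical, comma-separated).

Round 1 — Ashby, Dunlea panic (initial).
Round 2 — checking thresholds:
  Eston: 1 of 2 neighbours ≥ 1, panics.
  Kelston: 1 of 2 neighbours < 2, below threshold.
Round 3 — checking thresholds:
  Kelston: 2 of 2 neighbours ≥ 2, panics.
Round 4 — no new panics; cascade stops.

Ashby, Dunlea, Eston, Kelston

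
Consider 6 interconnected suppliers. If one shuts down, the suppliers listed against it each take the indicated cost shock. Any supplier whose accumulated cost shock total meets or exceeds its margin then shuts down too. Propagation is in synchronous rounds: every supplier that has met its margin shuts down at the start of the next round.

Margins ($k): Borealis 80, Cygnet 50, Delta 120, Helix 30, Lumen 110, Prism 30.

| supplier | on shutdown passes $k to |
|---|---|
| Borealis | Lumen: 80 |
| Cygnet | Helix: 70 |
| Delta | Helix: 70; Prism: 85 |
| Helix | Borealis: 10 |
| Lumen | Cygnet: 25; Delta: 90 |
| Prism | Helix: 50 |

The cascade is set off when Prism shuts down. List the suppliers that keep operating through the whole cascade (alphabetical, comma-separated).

Borealis, Cygnet, Delta, Lumen

Round 1 — Prism shuts down (initial).
  Helix: +50 → 50 ≥ 30
Round 2 — Helix shuts down.
  Borealis: +10 → 10 < 80
No further shutdowns.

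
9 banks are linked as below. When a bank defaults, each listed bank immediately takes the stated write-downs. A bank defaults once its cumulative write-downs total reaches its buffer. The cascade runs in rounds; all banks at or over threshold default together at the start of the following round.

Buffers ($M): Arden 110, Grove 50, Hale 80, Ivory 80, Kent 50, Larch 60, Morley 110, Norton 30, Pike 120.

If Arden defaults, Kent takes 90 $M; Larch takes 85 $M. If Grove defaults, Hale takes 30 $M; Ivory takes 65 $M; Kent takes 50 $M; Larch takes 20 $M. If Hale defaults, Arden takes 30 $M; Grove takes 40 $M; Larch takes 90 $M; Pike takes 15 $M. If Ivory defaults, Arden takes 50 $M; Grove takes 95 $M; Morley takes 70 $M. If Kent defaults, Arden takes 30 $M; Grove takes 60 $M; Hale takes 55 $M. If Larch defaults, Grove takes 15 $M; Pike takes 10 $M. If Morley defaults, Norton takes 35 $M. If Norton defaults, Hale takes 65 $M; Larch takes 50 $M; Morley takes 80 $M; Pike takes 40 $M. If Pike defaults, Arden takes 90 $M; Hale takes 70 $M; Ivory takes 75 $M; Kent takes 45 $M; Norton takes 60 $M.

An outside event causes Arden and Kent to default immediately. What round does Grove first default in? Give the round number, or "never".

Round 1 — Arden, Kent default (initial).
  Grove: +60 → 60 ≥ 50
  Hale: +55 → 55 < 80
  Larch: +85 → 85 ≥ 60
Round 2 — Grove, Larch default.
  Hale: +30 → 85 ≥ 80
  Ivory: +65 → 65 < 80
  Pike: +10 → 10 < 120
Round 3 — Hale defaults.
  Pike: +15 → 25 < 120
No further defaults.

2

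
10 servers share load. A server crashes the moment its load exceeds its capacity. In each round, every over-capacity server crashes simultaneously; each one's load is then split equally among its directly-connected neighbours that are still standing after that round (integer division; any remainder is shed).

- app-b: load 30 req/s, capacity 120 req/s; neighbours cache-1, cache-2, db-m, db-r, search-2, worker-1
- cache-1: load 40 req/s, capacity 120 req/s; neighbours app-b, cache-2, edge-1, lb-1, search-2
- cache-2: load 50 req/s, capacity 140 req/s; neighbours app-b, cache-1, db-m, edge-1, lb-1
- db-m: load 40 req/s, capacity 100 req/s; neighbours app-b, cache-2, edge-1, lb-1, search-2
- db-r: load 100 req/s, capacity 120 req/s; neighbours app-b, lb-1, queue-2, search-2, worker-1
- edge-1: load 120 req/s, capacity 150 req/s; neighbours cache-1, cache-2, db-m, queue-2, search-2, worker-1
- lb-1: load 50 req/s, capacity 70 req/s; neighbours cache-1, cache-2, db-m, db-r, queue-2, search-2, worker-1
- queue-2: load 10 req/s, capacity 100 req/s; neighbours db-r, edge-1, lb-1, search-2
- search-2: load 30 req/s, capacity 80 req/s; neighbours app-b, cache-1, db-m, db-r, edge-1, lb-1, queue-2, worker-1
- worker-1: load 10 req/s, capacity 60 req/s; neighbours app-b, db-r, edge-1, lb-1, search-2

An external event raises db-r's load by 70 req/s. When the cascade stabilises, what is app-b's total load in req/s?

Round 1 — db-r at 170 > 120. db-r crashes.
  db-r sheds 170 req/s to app-b, lb-1, queue-2, search-2, worker-1: 34 each.
    app-b: 30+34 = 64 ≤ 120
    lb-1: 50+34 = 84 > 70
    queue-2: 10+34 = 44 ≤ 100
    search-2: 30+34 = 64 ≤ 80
    worker-1: 10+34 = 44 ≤ 60
Round 2 — lb-1 crashes.
  lb-1 sheds 84 req/s to cache-1, cache-2, db-m, queue-2, search-2, worker-1: 14 each.
    cache-1: 40+14 = 54 ≤ 120
    cache-2: 50+14 = 64 ≤ 140
    db-m: 40+14 = 54 ≤ 100
    queue-2: 44+14 = 58 ≤ 100
    search-2: 64+14 = 78 ≤ 80
    worker-1: 44+14 = 58 ≤ 60
No further crashes.

64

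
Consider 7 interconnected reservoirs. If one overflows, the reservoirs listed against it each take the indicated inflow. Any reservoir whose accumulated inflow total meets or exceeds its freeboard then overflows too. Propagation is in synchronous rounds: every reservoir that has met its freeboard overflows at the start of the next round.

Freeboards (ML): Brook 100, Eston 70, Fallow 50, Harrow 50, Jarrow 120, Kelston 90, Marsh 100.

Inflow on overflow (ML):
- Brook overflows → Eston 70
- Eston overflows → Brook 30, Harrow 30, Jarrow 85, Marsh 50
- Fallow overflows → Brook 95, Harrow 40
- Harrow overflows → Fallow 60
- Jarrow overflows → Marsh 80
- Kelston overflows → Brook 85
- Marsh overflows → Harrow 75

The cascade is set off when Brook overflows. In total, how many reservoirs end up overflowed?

2

Round 1 — Brook overflows (initial).
  Eston: +70 → 70 ≥ 70
Round 2 — Eston overflows.
  Harrow: +30 → 30 < 50
  Jarrow: +85 → 85 < 120
  Marsh: +50 → 50 < 100
No further overflows.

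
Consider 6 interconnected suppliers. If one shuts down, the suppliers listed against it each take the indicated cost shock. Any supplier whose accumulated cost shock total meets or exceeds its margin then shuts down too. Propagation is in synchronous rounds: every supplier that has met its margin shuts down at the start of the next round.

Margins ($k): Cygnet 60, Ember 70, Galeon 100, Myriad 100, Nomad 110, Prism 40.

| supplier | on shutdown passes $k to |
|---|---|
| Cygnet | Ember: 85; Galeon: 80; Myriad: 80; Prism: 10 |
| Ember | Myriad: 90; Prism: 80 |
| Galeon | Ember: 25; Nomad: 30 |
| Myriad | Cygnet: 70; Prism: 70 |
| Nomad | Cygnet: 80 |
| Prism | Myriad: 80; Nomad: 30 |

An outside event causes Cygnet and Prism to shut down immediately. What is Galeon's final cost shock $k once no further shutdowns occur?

80

Round 1 — Cygnet, Prism shut down (initial).
  Ember: +85 → 85 ≥ 70
  Galeon: +80 → 80 < 100
  Myriad: +80+80 → 160 ≥ 100
  Nomad: +30 → 30 < 110
Round 2 — Ember, Myriad shut down.
No further shutdowns.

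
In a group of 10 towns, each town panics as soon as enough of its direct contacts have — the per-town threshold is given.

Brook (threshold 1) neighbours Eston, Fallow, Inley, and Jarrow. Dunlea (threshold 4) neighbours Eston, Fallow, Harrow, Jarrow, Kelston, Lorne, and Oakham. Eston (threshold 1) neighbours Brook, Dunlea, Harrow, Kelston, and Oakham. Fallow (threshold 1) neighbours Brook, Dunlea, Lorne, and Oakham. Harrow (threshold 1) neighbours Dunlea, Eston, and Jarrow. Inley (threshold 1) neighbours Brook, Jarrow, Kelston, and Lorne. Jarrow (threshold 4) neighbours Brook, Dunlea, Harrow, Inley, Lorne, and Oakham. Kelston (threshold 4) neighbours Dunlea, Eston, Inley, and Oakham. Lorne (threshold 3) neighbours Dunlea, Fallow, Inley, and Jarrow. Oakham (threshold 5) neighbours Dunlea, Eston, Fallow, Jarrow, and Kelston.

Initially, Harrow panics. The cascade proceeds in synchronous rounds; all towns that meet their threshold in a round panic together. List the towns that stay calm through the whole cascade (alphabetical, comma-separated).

Round 1 — Harrow panics (initial).
Round 2 — checking thresholds:
  Dunlea: 1 of 7 neighbours < 4, not yet.
  Eston: 1 of 5 neighbours ≥ 1, panics.
  Jarrow: 1 of 6 neighbours < 4, not yet.
Round 3 — checking thresholds:
  Brook: 1 of 4 neighbours ≥ 1, panics.
  Dunlea: 2 of 7 neighbours < 4, not yet.
  Jarrow: 1 of 6 neighbours < 4, not yet.
  Kelston: 1 of 4 neighbours < 4, not yet.
  Oakham: 1 of 5 neighbours < 5, not yet.
Round 4 — checking thresholds:
  Dunlea: 2 of 7 neighbours < 4, not yet.
  Fallow: 1 of 4 neighbours ≥ 1, panics.
  Inley: 1 of 4 neighbours ≥ 1, panics.
  Jarrow: 2 of 6 neighbours < 4, not yet.
  Kelston: 1 of 4 neighbours < 4, not yet.
  Oakham: 1 of 5 neighbours < 5, not yet.
Round 5 — no new panics; cascade stops.

Dunlea, Jarrow, Kelston, Lorne, Oakham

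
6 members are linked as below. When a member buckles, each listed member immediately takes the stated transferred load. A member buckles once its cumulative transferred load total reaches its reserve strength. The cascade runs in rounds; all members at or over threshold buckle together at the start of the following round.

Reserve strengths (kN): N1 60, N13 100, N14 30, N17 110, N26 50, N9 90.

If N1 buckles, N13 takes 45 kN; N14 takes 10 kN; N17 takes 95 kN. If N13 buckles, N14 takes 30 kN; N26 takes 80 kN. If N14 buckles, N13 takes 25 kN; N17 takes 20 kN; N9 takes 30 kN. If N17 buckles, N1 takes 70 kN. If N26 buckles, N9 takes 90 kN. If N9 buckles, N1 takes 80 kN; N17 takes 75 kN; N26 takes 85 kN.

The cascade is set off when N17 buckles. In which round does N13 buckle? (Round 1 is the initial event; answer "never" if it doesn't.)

Round 1 — N17 buckles (initial).
  N1: +70 → 70 ≥ 60
Round 2 — N1 buckles.
  N13: +45 → 45 < 100
  N14: +10 → 10 < 30
No further bucklings.

never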